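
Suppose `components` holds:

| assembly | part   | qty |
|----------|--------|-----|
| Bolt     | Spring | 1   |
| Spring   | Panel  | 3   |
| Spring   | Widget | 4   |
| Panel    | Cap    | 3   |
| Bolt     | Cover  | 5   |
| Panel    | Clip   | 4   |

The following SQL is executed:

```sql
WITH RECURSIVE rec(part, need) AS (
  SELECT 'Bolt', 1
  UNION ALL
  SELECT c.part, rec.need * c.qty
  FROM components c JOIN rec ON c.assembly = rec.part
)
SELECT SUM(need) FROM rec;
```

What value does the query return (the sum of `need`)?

Base: (Bolt, need=1).
Iteration 1: components of {Bolt} -> Cover = 1*5 = 5, Spring = 1*1 = 1.
Iteration 2: components of {Cover,Spring} -> Panel = 1*3 = 3, Widget = 1*4 = 4.
Iteration 3: components of {Panel,Widget} -> Cap = 3*3 = 9, Clip = 3*4 = 12.
Iteration 4: no further components; recursion stops.
SUM(need) = 1 + 1 + 5 + 3 + 4 + 9 + 12 = 35.

35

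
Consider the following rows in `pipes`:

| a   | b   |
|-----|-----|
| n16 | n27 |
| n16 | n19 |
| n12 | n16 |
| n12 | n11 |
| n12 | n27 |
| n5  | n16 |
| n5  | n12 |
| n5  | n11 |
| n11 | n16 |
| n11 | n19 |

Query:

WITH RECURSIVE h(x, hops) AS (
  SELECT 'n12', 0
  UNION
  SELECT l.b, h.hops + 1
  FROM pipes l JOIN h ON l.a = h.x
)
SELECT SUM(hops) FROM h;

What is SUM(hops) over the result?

Base: (n12, hops=0).
Iteration 1: edges from {n12} -> (n11, hops=1), (n16, hops=1), (n27, hops=1).
Iteration 2: edges from {n11,n16,n27} -> (n16, hops=2), (n19, hops=2), (n27, hops=2). [UNION drops 1 duplicate row(s)]
Iteration 3: edges from {n16,n19,n27} -> (n19, hops=3), (n27, hops=3).
Iteration 4: no outgoing edges from {n19,n27}; recursion stops.
SUM(hops) = 0 + 1 + 1 + 1 + 2 + 2 + 2 + 3 + 3 = 15.

15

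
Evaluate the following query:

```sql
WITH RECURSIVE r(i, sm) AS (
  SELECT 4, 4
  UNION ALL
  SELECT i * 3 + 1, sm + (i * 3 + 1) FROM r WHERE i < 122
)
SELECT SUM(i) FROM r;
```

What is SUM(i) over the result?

542

Base: i=4, sm=4.
Iteration 1: 4 < 122 holds -> i = 4 * 3 + 1 = 13, sm = 4 + 13 = 17.
Iteration 2: 13 < 122 holds -> i = 13 * 3 + 1 = 40, sm = 17 + 40 = 57.
Iteration 3: 40 < 122 holds -> i = 40 * 3 + 1 = 121, sm = 57 + 121 = 178.
Iteration 4: 121 < 122 holds -> i = 121 * 3 + 1 = 364, sm = 178 + 364 = 542.
Iteration 5: 364 < 122 fails; recursion stops.
SUM(i) = 4 + 13 + 40 + 121 + 364 = 542.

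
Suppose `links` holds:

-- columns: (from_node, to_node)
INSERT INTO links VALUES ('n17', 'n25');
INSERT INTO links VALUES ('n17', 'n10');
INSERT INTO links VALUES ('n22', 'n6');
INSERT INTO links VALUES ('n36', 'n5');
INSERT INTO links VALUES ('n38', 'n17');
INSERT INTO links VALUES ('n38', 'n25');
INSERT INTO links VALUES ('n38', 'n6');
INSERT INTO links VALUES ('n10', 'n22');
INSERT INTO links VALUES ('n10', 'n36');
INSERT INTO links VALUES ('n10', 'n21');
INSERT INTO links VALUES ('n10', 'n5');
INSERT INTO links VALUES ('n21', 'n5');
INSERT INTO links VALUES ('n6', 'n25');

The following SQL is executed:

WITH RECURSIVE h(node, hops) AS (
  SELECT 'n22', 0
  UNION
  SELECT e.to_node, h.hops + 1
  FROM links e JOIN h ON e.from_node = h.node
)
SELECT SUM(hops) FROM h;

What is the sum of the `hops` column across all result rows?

3

Base: (n22, hops=0).
Iteration 1: edges from {n22} -> (n6, hops=1).
Iteration 2: edges from {n6} -> (n25, hops=2).
Iteration 3: no outgoing edges from {n25}; recursion stops.
SUM(hops) = 0 + 1 + 2 = 3.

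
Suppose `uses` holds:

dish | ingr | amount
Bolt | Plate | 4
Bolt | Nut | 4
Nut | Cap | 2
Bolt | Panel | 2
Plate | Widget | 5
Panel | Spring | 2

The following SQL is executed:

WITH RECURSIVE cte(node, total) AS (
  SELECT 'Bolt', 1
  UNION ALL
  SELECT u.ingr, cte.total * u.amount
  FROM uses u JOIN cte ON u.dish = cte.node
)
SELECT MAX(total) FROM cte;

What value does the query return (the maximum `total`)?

20

Base: (Bolt, total=1).
Iteration 1: components of {Bolt} -> Nut = 1*4 = 4, Panel = 1*2 = 2, Plate = 1*4 = 4.
Iteration 2: components of {Nut,Panel,Plate} -> Cap = 4*2 = 8, Spring = 2*2 = 4, Widget = 4*5 = 20.
Iteration 3: no further components; recursion stops.
total values: 1, 4, 4, 2, 20, 8, 4; the maximum is 20.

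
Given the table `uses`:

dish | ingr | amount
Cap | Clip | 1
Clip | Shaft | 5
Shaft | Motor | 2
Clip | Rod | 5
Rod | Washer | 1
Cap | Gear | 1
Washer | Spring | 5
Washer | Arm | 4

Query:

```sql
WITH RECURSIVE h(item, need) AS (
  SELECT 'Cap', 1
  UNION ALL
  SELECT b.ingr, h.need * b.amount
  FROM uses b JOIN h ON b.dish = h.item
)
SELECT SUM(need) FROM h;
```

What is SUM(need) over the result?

Base: (Cap, need=1).
Iteration 1: components of {Cap} -> Clip = 1*1 = 1, Gear = 1*1 = 1.
Iteration 2: components of {Clip,Gear} -> Rod = 1*5 = 5, Shaft = 1*5 = 5.
Iteration 3: components of {Rod,Shaft} -> Motor = 5*2 = 10, Washer = 5*1 = 5.
Iteration 4: components of {Motor,Washer} -> Arm = 5*4 = 20, Spring = 5*5 = 25.
Iteration 5: no further components; recursion stops.
SUM(need) = 1 + 1 + 1 + 5 + 5 + 10 + 5 + 25 + 20 = 73.

73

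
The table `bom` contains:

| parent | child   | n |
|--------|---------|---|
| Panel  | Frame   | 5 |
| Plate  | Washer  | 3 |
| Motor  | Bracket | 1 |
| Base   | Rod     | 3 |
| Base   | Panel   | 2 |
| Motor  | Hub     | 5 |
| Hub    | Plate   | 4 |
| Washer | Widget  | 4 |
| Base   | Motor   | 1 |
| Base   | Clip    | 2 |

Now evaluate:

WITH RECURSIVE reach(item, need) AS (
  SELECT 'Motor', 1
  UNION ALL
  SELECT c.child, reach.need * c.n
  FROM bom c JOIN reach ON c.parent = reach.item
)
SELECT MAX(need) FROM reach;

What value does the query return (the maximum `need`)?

240

Base: (Motor, need=1).
Iteration 1: components of {Motor} -> Bracket = 1*1 = 1, Hub = 1*5 = 5.
Iteration 2: components of {Bracket,Hub} -> Plate = 5*4 = 20.
Iteration 3: components of {Plate} -> Washer = 20*3 = 60.
Iteration 4: components of {Washer} -> Widget = 60*4 = 240.
Iteration 5: no further components; recursion stops.
need values: 1, 1, 5, 20, 60, 240; the maximum is 240.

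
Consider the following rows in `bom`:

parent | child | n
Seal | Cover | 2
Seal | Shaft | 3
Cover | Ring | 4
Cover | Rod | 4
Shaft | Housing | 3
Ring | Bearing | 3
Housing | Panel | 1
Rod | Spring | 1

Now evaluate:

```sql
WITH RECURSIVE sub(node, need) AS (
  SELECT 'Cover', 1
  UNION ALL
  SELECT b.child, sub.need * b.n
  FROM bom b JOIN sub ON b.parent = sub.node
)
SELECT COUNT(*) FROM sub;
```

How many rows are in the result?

5

Base: (Cover, need=1).
Iteration 1: components of {Cover} -> Ring = 1*4 = 4, Rod = 1*4 = 4.
Iteration 2: components of {Ring,Rod} -> Bearing = 4*3 = 12, Spring = 4*1 = 4.
Iteration 3: no further components; recursion stops.
Total rows emitted: 5.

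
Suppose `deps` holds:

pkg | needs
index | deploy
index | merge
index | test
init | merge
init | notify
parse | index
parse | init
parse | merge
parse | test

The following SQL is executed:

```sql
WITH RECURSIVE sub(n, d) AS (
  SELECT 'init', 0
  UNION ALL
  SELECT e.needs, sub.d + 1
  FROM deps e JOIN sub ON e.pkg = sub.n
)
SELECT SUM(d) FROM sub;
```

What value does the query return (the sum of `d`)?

Base: (init, d=0).
Iteration 1: edges from {init} -> (merge, d=1), (notify, d=1).
Iteration 2: no outgoing edges from {merge,notify}; recursion stops.
SUM(d) = 0 + 1 + 1 = 2.

2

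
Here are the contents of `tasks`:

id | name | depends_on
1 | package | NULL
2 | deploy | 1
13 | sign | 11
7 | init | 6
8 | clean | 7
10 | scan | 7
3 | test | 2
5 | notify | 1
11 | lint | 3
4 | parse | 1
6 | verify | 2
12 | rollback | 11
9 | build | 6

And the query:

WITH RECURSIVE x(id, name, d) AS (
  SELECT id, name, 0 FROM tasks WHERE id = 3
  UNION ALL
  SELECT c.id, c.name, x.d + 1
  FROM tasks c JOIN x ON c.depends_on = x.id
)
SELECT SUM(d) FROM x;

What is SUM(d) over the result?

Base: id=3 (test) at d 0.
Iteration 1: rows with depends_on in {3} -> lint (id 11, d 1).
Iteration 2: rows with depends_on in {11} -> rollback (id 12, d 2), sign (id 13, d 2).
Iteration 3: no rows with depends_on in {12,13}; recursion stops.
SUM(d) = 0 + 1 + 2 + 2 = 5.

5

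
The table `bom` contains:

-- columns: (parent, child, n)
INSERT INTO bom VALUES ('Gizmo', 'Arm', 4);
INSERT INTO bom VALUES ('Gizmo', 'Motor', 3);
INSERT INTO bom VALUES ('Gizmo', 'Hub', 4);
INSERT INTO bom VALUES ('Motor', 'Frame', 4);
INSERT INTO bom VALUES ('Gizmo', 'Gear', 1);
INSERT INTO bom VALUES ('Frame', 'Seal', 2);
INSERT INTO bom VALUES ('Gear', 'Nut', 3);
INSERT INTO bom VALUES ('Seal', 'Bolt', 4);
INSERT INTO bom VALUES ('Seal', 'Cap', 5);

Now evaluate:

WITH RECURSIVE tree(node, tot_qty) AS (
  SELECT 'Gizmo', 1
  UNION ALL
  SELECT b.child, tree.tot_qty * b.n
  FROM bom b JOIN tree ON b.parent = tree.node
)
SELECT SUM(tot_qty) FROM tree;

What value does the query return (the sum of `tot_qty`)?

268

Base: (Gizmo, tot_qty=1).
Iteration 1: components of {Gizmo} -> Arm = 1*4 = 4, Gear = 1*1 = 1, Hub = 1*4 = 4, Motor = 1*3 = 3.
Iteration 2: components of {Arm,Gear,Hub,Motor} -> Frame = 3*4 = 12, Nut = 1*3 = 3.
Iteration 3: components of {Frame,Nut} -> Seal = 12*2 = 24.
Iteration 4: components of {Seal} -> Bolt = 24*4 = 96, Cap = 24*5 = 120.
Iteration 5: no further components; recursion stops.
SUM(tot_qty) = 1 + 4 + 3 + 4 + 1 + 12 + 3 + 24 + 96 + 120 = 268.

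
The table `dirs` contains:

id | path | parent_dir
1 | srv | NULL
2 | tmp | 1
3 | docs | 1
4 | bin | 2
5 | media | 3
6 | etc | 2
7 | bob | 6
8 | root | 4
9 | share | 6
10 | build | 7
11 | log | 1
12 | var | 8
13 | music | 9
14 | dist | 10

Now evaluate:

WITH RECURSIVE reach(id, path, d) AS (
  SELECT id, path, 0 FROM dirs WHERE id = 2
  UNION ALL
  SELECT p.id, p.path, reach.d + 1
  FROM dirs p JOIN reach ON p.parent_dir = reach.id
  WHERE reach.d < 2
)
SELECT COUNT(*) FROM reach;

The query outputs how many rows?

6

Base: id=2 (tmp) at d 0.
Iteration 1: rows with parent_dir in {2} -> bin (id 4, d 1), etc (id 6, d 1).
Iteration 2: rows with parent_dir in {4,6} -> bob (id 7, d 2), root (id 8, d 2), share (id 9, d 2).
Iteration 3: d < 2 fails for all current rows; recursion stops.
Total rows emitted: 6.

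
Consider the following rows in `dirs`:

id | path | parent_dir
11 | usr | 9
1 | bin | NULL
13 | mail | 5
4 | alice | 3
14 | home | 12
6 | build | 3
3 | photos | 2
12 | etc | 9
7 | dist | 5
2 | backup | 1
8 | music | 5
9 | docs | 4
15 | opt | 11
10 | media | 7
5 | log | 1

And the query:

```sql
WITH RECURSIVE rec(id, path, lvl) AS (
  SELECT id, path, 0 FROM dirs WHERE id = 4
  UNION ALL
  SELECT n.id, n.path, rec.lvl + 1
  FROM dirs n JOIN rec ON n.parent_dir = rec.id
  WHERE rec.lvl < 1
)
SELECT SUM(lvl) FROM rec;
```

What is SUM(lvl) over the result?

1

Base: id=4 (alice) at lvl 0.
Iteration 1: rows with parent_dir in {4} -> docs (id 9, lvl 1).
Iteration 2: lvl < 1 fails for all current rows; recursion stops.
SUM(lvl) = 0 + 1 = 1.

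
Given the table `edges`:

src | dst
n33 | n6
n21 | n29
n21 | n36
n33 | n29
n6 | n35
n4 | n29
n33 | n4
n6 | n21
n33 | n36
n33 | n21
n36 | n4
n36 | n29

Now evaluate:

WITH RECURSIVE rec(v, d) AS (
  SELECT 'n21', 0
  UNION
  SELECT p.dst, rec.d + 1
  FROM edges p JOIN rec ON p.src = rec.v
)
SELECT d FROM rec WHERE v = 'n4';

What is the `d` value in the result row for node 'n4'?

2

Base: (n21, d=0).
Iteration 1: edges from {n21} -> (n29, d=1), (n36, d=1).
Iteration 2: edges from {n29,n36} -> (n29, d=2), (n4, d=2).
Iteration 3: edges from {n29,n4} -> (n29, d=3).
Iteration 4: no outgoing edges from {n29}; recursion stops.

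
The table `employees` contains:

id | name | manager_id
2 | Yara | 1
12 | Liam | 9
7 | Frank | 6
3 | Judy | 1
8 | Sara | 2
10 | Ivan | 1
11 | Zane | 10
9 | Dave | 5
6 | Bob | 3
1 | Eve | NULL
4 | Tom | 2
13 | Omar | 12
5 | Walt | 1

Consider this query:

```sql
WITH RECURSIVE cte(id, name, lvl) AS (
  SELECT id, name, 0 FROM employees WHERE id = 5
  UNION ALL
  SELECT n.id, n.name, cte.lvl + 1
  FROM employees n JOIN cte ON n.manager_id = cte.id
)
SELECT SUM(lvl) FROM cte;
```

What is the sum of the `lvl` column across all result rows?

Base: id=5 (Walt) at lvl 0.
Iteration 1: rows with manager_id in {5} -> Dave (id 9, lvl 1).
Iteration 2: rows with manager_id in {9} -> Liam (id 12, lvl 2).
Iteration 3: rows with manager_id in {12} -> Omar (id 13, lvl 3).
Iteration 4: no rows with manager_id in {13}; recursion stops.
SUM(lvl) = 0 + 1 + 2 + 3 = 6.

6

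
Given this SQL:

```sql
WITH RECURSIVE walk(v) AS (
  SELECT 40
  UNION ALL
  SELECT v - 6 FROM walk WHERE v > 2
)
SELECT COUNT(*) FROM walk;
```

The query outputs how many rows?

Base: v=40.
Iteration 1: 40 > 2 holds -> v = 40 - 6 = 34.
Iteration 2: 34 > 2 holds -> v = 34 - 6 = 28.
Iteration 3: 28 > 2 holds -> v = 28 - 6 = 22.
Iteration 4: 22 > 2 holds -> v = 22 - 6 = 16.
Iteration 5: 16 > 2 holds -> v = 16 - 6 = 10.
Iteration 6: 10 > 2 holds -> v = 10 - 6 = 4.
Iteration 7: 4 > 2 holds -> v = 4 - 6 = -2.
Iteration 8: -2 > 2 fails; recursion stops.
Total rows emitted: 8.

8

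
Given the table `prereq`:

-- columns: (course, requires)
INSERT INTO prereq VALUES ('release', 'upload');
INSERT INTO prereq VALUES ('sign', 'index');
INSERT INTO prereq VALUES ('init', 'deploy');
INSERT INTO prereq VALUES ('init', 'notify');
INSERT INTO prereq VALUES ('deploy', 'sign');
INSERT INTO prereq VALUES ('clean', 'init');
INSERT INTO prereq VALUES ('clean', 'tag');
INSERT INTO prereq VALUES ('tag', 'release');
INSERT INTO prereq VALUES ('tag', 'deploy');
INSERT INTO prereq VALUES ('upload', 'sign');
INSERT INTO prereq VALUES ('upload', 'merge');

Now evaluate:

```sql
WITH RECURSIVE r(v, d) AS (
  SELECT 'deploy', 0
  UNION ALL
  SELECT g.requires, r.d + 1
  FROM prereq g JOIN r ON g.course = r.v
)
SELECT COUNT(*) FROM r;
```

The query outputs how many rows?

Base: (deploy, d=0).
Iteration 1: edges from {deploy} -> (sign, d=1).
Iteration 2: edges from {sign} -> (index, d=2).
Iteration 3: no outgoing edges from {index}; recursion stops.
Total rows emitted: 3.

3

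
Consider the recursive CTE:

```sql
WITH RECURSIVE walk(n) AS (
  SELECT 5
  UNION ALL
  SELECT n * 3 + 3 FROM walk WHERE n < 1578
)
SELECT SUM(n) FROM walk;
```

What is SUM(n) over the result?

2357

Base: n=5.
Iteration 1: 5 < 1578 holds -> n = 5 * 3 + 3 = 18.
Iteration 2: 18 < 1578 holds -> n = 18 * 3 + 3 = 57.
Iteration 3: 57 < 1578 holds -> n = 57 * 3 + 3 = 174.
Iteration 4: 174 < 1578 holds -> n = 174 * 3 + 3 = 525.
Iteration 5: 525 < 1578 holds -> n = 525 * 3 + 3 = 1578.
Iteration 6: 1578 < 1578 fails; recursion stops.
SUM(n) = 5 + 18 + 57 + 174 + 525 + 1578 = 2357.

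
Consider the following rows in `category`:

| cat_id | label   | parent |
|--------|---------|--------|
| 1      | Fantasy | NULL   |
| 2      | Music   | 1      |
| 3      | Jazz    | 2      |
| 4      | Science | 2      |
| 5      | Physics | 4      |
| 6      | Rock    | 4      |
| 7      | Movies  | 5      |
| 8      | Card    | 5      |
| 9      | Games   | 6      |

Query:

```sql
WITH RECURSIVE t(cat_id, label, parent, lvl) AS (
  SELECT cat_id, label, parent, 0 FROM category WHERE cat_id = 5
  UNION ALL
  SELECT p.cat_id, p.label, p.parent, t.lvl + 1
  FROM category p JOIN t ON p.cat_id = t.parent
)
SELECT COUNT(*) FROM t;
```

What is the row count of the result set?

Base: cat_id=5 (Physics), parent=4, lvl 0.
Iteration 1: join on cat_id=4 -> Science (id 4, parent=2, lvl 1).
Iteration 2: join on cat_id=2 -> Music (id 2, parent=1, lvl 2).
Iteration 3: join on cat_id=1 -> Fantasy (id 1, parent=NULL, lvl 3).
Iteration 4: parent is NULL; no match; recursion stops.
Total rows emitted: 4.

4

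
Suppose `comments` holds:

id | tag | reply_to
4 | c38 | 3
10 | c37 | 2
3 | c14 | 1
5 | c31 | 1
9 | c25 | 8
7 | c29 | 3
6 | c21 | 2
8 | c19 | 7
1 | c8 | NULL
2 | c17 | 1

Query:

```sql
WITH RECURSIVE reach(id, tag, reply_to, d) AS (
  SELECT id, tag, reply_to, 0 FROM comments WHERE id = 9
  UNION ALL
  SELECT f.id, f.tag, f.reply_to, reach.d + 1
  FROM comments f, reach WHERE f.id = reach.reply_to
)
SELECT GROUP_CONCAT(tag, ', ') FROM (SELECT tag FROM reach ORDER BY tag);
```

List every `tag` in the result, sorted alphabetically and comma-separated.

Base: id=9 (c25), reply_to=8, d 0.
Iteration 1: join on id=8 -> c19 (id 8, reply_to=7, d 1).
Iteration 2: join on id=7 -> c29 (id 7, reply_to=3, d 2).
Iteration 3: join on id=3 -> c14 (id 3, reply_to=1, d 3).
Iteration 4: join on id=1 -> c8 (id 1, reply_to=NULL, d 4).
Iteration 5: reply_to is NULL; no match; recursion stops.

c14, c19, c25, c29, c8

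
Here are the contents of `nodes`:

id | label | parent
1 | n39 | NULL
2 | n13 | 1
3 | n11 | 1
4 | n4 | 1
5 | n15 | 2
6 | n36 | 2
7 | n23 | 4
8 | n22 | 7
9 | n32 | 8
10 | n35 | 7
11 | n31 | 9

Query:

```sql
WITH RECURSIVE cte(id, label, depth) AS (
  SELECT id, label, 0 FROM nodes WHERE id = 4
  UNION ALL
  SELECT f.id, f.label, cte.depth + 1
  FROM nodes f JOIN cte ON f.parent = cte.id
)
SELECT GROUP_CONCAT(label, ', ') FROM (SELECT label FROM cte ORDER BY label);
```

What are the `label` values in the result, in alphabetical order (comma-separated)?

n22, n23, n31, n32, n35, n4

Base: id=4 (n4) at depth 0.
Iteration 1: rows with parent in {4} -> n23 (id 7, depth 1).
Iteration 2: rows with parent in {7} -> n22 (id 8, depth 2), n35 (id 10, depth 2).
Iteration 3: rows with parent in {8,10} -> n32 (id 9, depth 3).
Iteration 4: rows with parent in {9} -> n31 (id 11, depth 4).
Iteration 5: no rows with parent in {11}; recursion stops.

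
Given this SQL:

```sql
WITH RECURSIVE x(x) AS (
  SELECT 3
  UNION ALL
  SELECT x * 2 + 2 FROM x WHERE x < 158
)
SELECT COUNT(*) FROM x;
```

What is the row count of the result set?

Base: x=3.
Iteration 1: 3 < 158 holds -> x = 3 * 2 + 2 = 8.
Iteration 2: 8 < 158 holds -> x = 8 * 2 + 2 = 18.
Iteration 3: 18 < 158 holds -> x = 18 * 2 + 2 = 38.
Iteration 4: 38 < 158 holds -> x = 38 * 2 + 2 = 78.
Iteration 5: 78 < 158 holds -> x = 78 * 2 + 2 = 158.
Iteration 6: 158 < 158 fails; recursion stops.
Total rows emitted: 6.

6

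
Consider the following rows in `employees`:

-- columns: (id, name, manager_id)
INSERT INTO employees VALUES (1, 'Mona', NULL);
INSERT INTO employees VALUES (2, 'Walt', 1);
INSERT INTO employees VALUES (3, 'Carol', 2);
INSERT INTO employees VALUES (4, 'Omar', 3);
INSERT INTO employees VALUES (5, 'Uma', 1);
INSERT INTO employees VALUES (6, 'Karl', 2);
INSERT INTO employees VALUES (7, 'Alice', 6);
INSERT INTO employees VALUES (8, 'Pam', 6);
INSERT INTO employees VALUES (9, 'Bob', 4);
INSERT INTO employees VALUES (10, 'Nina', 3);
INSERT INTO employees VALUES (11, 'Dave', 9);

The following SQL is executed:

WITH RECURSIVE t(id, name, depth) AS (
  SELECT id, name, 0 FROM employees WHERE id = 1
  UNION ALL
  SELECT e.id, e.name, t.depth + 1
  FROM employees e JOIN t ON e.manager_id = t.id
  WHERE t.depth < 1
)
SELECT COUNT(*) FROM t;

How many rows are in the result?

Base: id=1 (Mona) at depth 0.
Iteration 1: rows with manager_id in {1} -> Walt (id 2, depth 1), Uma (id 5, depth 1).
Iteration 2: depth < 1 fails for all current rows; recursion stops.
Total rows emitted: 3.

3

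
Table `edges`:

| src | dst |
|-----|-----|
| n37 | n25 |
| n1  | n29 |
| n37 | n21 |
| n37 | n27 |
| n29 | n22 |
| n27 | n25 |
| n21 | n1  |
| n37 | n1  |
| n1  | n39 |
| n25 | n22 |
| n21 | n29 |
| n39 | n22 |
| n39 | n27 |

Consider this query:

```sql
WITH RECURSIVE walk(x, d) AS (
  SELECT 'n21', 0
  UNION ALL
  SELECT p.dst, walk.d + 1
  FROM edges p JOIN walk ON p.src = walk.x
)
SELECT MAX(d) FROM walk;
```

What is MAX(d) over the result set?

5

Base: (n21, d=0).
Iteration 1: edges from {n21} -> (n1, d=1), (n29, d=1).
Iteration 2: edges from {n1,n29} -> (n22, d=2), (n29, d=2), (n39, d=2).
Iteration 3: edges from {n22,n29,n39} -> (n22, d=3) x2, (n27, d=3). [UNION ALL keeps all 3 new rows, including repeats]
Iteration 4: edges from {n22,n27} -> (n25, d=4).
Iteration 5: edges from {n25} -> (n22, d=5).
Iteration 6: no outgoing edges from {n22}; recursion stops.
d values: 0, 1, 1, 2, 2, 2, 3, 3, 3, 4, 5; the maximum is 5.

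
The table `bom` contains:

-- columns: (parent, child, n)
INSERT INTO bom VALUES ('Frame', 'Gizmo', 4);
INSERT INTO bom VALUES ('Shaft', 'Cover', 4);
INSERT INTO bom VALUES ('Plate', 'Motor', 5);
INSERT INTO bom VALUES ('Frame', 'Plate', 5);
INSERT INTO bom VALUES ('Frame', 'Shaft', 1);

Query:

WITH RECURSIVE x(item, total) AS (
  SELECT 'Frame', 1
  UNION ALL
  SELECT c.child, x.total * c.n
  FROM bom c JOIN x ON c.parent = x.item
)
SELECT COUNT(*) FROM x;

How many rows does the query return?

Base: (Frame, total=1).
Iteration 1: components of {Frame} -> Gizmo = 1*4 = 4, Plate = 1*5 = 5, Shaft = 1*1 = 1.
Iteration 2: components of {Gizmo,Plate,Shaft} -> Cover = 1*4 = 4, Motor = 5*5 = 25.
Iteration 3: no further components; recursion stops.
Total rows emitted: 6.

6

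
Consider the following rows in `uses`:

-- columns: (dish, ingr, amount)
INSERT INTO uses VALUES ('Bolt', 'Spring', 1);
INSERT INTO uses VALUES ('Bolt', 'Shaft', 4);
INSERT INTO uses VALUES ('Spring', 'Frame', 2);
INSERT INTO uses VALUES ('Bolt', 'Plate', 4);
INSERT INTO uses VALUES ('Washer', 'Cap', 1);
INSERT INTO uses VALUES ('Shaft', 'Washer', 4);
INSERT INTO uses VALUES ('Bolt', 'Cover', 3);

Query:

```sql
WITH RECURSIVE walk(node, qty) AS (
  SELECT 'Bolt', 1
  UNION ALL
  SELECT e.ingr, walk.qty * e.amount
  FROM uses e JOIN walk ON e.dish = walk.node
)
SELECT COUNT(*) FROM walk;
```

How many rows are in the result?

8

Base: (Bolt, qty=1).
Iteration 1: components of {Bolt} -> Cover = 1*3 = 3, Plate = 1*4 = 4, Shaft = 1*4 = 4, Spring = 1*1 = 1.
Iteration 2: components of {Cover,Plate,Shaft,Spring} -> Frame = 1*2 = 2, Washer = 4*4 = 16.
Iteration 3: components of {Frame,Washer} -> Cap = 16*1 = 16.
Iteration 4: no further components; recursion stops.
Total rows emitted: 8.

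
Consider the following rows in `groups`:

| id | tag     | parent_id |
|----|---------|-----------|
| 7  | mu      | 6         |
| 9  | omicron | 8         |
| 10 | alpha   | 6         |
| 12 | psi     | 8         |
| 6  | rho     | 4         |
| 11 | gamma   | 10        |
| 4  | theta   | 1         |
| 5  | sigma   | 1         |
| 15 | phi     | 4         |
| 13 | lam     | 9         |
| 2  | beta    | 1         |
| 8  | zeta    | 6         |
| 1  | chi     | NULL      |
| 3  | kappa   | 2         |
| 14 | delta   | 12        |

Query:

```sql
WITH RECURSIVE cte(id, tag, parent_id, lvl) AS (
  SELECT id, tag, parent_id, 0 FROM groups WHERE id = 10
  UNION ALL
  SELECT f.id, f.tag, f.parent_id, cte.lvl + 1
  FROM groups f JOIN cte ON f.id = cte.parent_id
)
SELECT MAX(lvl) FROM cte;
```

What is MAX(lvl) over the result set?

3

Base: id=10 (alpha), parent_id=6, lvl 0.
Iteration 1: join on id=6 -> rho (id 6, parent_id=4, lvl 1).
Iteration 2: join on id=4 -> theta (id 4, parent_id=1, lvl 2).
Iteration 3: join on id=1 -> chi (id 1, parent_id=NULL, lvl 3).
Iteration 4: parent_id is NULL; no match; recursion stops.
lvl values: 0, 1, 2, 3; the maximum is 3.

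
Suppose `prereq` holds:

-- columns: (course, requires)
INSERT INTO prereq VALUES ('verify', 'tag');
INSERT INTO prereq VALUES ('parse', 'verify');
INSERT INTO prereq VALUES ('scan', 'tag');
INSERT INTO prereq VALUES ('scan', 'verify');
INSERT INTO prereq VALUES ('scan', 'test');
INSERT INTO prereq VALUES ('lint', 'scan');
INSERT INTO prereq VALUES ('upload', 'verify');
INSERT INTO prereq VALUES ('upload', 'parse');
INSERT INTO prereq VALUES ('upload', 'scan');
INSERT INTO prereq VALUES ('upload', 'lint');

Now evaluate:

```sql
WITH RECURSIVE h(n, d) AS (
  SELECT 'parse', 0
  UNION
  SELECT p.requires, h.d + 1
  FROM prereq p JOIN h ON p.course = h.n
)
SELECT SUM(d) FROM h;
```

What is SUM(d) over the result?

Base: (parse, d=0).
Iteration 1: edges from {parse} -> (verify, d=1).
Iteration 2: edges from {verify} -> (tag, d=2).
Iteration 3: no outgoing edges from {tag}; recursion stops.
SUM(d) = 0 + 1 + 2 = 3.

3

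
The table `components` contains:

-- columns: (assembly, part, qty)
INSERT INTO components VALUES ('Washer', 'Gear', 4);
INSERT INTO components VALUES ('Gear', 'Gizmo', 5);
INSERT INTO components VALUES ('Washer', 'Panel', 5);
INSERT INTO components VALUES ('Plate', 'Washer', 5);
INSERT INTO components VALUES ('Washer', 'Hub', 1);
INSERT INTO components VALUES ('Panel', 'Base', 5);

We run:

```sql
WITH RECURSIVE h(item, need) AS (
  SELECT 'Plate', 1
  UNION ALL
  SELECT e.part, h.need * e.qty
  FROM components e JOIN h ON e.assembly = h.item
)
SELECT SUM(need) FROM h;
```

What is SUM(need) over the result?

281

Base: (Plate, need=1).
Iteration 1: components of {Plate} -> Washer = 1*5 = 5.
Iteration 2: components of {Washer} -> Gear = 5*4 = 20, Hub = 5*1 = 5, Panel = 5*5 = 25.
Iteration 3: components of {Gear,Hub,Panel} -> Base = 25*5 = 125, Gizmo = 20*5 = 100.
Iteration 4: no further components; recursion stops.
SUM(need) = 1 + 5 + 20 + 25 + 5 + 100 + 125 = 281.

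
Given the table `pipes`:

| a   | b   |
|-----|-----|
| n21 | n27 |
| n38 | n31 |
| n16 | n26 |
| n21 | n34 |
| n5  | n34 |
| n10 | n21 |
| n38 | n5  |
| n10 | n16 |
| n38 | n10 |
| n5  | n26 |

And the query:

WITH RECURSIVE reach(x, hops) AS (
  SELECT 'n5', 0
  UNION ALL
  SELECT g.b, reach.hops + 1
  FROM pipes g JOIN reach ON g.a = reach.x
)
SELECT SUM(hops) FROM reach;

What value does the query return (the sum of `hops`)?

2

Base: (n5, hops=0).
Iteration 1: edges from {n5} -> (n26, hops=1), (n34, hops=1).
Iteration 2: no outgoing edges from {n26,n34}; recursion stops.
SUM(hops) = 0 + 1 + 1 = 2.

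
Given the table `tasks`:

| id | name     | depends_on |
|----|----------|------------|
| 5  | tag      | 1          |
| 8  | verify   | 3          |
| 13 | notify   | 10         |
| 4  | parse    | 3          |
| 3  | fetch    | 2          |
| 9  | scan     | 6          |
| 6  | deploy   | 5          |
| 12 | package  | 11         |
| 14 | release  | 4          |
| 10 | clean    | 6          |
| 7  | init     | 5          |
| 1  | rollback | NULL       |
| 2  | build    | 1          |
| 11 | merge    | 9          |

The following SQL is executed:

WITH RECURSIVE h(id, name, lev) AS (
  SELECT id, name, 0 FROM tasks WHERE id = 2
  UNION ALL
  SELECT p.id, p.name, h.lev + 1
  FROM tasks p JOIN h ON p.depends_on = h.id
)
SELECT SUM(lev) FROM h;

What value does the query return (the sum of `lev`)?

Base: id=2 (build) at lev 0.
Iteration 1: rows with depends_on in {2} -> fetch (id 3, lev 1).
Iteration 2: rows with depends_on in {3} -> parse (id 4, lev 2), verify (id 8, lev 2).
Iteration 3: rows with depends_on in {4,8} -> release (id 14, lev 3).
Iteration 4: no rows with depends_on in {14}; recursion stops.
SUM(lev) = 0 + 1 + 2 + 2 + 3 = 8.

8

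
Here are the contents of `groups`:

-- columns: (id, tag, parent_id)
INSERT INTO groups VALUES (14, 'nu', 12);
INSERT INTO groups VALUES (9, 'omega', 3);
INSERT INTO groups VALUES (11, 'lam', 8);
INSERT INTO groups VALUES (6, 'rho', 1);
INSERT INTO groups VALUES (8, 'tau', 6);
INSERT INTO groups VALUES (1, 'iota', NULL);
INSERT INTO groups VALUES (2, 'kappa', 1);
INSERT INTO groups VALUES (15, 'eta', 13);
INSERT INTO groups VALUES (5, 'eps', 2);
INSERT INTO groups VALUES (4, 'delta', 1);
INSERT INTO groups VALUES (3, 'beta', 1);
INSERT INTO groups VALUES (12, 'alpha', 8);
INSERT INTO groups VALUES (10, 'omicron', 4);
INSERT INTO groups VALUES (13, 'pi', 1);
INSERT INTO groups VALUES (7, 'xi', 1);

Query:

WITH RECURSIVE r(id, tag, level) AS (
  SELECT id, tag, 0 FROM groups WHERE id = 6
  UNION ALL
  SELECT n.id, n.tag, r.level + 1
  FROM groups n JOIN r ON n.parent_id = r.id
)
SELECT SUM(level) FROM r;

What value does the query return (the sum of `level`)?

Base: id=6 (rho) at level 0.
Iteration 1: rows with parent_id in {6} -> tau (id 8, level 1).
Iteration 2: rows with parent_id in {8} -> lam (id 11, level 2), alpha (id 12, level 2).
Iteration 3: rows with parent_id in {11,12} -> nu (id 14, level 3).
Iteration 4: no rows with parent_id in {14}; recursion stops.
SUM(level) = 0 + 1 + 2 + 2 + 3 = 8.

8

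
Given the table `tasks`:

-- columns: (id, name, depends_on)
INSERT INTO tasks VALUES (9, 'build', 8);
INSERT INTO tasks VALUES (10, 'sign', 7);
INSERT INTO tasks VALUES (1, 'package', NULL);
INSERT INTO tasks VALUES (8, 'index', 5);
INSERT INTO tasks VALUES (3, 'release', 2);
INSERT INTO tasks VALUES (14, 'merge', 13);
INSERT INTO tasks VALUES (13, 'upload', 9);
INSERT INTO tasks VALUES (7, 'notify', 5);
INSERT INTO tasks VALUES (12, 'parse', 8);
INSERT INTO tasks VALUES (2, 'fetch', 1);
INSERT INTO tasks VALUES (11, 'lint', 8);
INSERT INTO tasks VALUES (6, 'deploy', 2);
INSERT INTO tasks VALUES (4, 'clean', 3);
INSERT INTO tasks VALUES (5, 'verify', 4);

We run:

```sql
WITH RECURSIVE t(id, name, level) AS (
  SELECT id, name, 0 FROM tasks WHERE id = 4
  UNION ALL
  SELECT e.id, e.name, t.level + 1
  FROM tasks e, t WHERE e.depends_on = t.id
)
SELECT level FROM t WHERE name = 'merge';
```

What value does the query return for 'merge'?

Base: id=4 (clean) at level 0.
Iteration 1: rows with depends_on in {4} -> verify (id 5, level 1).
Iteration 2: rows with depends_on in {5} -> notify (id 7, level 2), index (id 8, level 2).
Iteration 3: rows with depends_on in {7,8} -> build (id 9, level 3), sign (id 10, level 3), lint (id 11, level 3), parse (id 12, level 3).
Iteration 4: rows with depends_on in {9,10,11,12} -> upload (id 13, level 4).
Iteration 5: rows with depends_on in {13} -> merge (id 14, level 5).
Iteration 6: no rows with depends_on in {14}; recursion stops.

5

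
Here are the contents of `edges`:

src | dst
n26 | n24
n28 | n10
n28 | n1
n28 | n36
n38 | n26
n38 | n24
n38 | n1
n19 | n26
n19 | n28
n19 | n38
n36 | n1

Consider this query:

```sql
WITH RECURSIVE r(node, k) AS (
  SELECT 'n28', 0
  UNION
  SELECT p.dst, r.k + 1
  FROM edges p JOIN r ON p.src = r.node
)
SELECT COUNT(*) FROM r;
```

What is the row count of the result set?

5

Base: (n28, k=0).
Iteration 1: edges from {n28} -> (n1, k=1), (n10, k=1), (n36, k=1).
Iteration 2: edges from {n1,n10,n36} -> (n1, k=2).
Iteration 3: no outgoing edges from {n1}; recursion stops.
Total rows emitted: 5.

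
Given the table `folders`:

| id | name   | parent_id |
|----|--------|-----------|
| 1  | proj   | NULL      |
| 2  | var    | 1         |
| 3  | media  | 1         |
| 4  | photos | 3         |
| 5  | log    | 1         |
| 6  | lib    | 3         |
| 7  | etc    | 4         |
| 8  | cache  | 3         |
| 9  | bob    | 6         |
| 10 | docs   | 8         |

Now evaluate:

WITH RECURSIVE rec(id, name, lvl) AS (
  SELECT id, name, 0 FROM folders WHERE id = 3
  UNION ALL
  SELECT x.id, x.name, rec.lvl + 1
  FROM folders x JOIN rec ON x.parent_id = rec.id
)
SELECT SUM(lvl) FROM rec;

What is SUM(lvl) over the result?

9

Base: id=3 (media) at lvl 0.
Iteration 1: rows with parent_id in {3} -> photos (id 4, lvl 1), lib (id 6, lvl 1), cache (id 8, lvl 1).
Iteration 2: rows with parent_id in {4,6,8} -> etc (id 7, lvl 2), bob (id 9, lvl 2), docs (id 10, lvl 2).
Iteration 3: no rows with parent_id in {7,9,10}; recursion stops.
SUM(lvl) = 0 + 1 + 1 + 1 + 2 + 2 + 2 = 9.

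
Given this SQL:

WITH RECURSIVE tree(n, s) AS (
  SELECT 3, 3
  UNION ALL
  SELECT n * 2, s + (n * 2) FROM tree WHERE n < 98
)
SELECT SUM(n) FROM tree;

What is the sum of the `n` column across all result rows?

Base: n=3, s=3.
Iteration 1: 3 < 98 holds -> n = 3 * 2 = 6, s = 3 + 6 = 9.
Iteration 2: 6 < 98 holds -> n = 6 * 2 = 12, s = 9 + 12 = 21.
Iteration 3: 12 < 98 holds -> n = 12 * 2 = 24, s = 21 + 24 = 45.
Iteration 4: 24 < 98 holds -> n = 24 * 2 = 48, s = 45 + 48 = 93.
Iteration 5: 48 < 98 holds -> n = 48 * 2 = 96, s = 93 + 96 = 189.
Iteration 6: 96 < 98 holds -> n = 96 * 2 = 192, s = 189 + 192 = 381.
Iteration 7: 192 < 98 fails; recursion stops.
SUM(n) = 3 + 6 + 12 + 24 + 48 + 96 + 192 = 381.

381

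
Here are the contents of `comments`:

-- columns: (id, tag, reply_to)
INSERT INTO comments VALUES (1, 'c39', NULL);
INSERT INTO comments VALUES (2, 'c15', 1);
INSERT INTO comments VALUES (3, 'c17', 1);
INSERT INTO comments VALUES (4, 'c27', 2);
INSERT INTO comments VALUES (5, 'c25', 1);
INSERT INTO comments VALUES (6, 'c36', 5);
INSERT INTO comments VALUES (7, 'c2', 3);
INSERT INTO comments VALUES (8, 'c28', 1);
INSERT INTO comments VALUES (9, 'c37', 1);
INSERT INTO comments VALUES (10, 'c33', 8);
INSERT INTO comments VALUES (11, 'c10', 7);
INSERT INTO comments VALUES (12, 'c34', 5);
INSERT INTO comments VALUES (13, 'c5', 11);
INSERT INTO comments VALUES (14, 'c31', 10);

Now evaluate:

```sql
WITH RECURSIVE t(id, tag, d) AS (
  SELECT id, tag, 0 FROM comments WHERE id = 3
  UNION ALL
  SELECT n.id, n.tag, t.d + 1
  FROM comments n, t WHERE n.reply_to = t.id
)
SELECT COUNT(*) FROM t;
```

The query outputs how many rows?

Base: id=3 (c17) at d 0.
Iteration 1: rows with reply_to in {3} -> c2 (id 7, d 1).
Iteration 2: rows with reply_to in {7} -> c10 (id 11, d 2).
Iteration 3: rows with reply_to in {11} -> c5 (id 13, d 3).
Iteration 4: no rows with reply_to in {13}; recursion stops.
Total rows emitted: 4.

4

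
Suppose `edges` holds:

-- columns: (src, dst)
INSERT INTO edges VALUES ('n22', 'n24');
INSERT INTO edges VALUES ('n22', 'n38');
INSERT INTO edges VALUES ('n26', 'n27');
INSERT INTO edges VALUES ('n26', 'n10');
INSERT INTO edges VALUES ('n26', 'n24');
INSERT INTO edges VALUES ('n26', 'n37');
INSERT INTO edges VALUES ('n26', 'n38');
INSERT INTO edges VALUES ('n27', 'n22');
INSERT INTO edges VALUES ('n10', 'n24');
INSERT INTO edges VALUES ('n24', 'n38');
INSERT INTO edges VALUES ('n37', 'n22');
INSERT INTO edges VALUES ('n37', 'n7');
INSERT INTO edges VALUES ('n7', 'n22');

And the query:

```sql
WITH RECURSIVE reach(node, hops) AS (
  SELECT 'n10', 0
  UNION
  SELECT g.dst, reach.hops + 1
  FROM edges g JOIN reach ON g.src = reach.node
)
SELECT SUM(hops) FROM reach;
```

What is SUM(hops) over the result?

3

Base: (n10, hops=0).
Iteration 1: edges from {n10} -> (n24, hops=1).
Iteration 2: edges from {n24} -> (n38, hops=2).
Iteration 3: no outgoing edges from {n38}; recursion stops.
SUM(hops) = 0 + 1 + 2 = 3.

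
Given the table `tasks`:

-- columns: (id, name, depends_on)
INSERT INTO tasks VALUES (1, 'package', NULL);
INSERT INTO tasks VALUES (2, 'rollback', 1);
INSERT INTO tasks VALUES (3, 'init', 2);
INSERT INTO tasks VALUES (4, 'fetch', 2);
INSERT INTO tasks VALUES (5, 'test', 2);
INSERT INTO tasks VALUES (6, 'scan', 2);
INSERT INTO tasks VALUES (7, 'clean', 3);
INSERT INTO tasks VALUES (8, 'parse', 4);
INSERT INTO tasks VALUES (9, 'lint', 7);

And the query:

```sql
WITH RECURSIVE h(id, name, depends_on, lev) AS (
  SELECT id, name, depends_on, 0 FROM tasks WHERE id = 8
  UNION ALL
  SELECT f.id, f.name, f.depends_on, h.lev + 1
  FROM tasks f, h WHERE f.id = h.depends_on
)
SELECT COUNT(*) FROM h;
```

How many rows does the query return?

Base: id=8 (parse), depends_on=4, lev 0.
Iteration 1: join on id=4 -> fetch (id 4, depends_on=2, lev 1).
Iteration 2: join on id=2 -> rollback (id 2, depends_on=1, lev 2).
Iteration 3: join on id=1 -> package (id 1, depends_on=NULL, lev 3).
Iteration 4: depends_on is NULL; no match; recursion stops.
Total rows emitted: 4.

4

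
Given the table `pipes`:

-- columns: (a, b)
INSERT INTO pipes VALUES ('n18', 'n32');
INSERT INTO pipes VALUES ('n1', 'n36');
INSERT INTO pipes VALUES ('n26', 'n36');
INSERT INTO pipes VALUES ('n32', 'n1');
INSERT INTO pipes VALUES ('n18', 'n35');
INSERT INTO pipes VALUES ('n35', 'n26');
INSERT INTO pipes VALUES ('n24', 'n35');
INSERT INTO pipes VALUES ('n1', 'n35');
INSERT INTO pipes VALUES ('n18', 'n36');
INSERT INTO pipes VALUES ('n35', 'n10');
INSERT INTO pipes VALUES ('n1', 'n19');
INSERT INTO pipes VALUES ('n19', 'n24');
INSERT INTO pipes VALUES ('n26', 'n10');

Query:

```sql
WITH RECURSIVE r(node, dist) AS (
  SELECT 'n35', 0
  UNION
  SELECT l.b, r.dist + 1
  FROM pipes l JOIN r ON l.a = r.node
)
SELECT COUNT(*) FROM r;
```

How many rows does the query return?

5

Base: (n35, dist=0).
Iteration 1: edges from {n35} -> (n10, dist=1), (n26, dist=1).
Iteration 2: edges from {n10,n26} -> (n10, dist=2), (n36, dist=2).
Iteration 3: no outgoing edges from {n10,n36}; recursion stops.
Total rows emitted: 5.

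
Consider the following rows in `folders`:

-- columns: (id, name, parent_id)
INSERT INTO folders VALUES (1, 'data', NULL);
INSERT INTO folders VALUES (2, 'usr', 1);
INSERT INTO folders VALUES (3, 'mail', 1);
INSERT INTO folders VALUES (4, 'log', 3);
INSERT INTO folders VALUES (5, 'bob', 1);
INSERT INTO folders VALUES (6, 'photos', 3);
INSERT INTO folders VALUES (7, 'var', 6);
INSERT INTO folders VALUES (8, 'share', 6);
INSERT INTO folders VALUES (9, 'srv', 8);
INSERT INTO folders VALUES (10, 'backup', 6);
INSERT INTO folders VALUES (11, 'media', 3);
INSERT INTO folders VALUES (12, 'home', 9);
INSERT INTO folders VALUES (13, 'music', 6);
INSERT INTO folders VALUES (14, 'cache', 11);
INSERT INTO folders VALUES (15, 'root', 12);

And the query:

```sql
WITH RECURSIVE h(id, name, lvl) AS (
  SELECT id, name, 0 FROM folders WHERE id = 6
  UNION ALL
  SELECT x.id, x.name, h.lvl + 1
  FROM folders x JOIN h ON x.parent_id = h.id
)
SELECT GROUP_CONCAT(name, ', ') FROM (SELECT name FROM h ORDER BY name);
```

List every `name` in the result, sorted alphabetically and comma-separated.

Base: id=6 (photos) at lvl 0.
Iteration 1: rows with parent_id in {6} -> var (id 7, lvl 1), share (id 8, lvl 1), backup (id 10, lvl 1), music (id 13, lvl 1).
Iteration 2: rows with parent_id in {7,8,10,13} -> srv (id 9, lvl 2).
Iteration 3: rows with parent_id in {9} -> home (id 12, lvl 3).
Iteration 4: rows with parent_id in {12} -> root (id 15, lvl 4).
Iteration 5: no rows with parent_id in {15}; recursion stops.

backup, home, music, photos, root, share, srv, var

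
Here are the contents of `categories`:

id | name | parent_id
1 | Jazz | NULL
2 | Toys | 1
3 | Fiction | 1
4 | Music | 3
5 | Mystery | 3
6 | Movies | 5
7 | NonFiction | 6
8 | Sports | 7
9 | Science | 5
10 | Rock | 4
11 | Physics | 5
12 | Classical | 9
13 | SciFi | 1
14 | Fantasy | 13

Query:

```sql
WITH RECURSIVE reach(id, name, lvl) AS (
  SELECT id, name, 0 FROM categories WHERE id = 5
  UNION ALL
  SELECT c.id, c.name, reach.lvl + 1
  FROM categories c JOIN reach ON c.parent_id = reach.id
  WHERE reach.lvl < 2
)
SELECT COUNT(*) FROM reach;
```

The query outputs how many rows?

6

Base: id=5 (Mystery) at lvl 0.
Iteration 1: rows with parent_id in {5} -> Movies (id 6, lvl 1), Science (id 9, lvl 1), Physics (id 11, lvl 1).
Iteration 2: rows with parent_id in {6,9,11} -> NonFiction (id 7, lvl 2), Classical (id 12, lvl 2).
Iteration 3: lvl < 2 fails for all current rows; recursion stops.
Total rows emitted: 6.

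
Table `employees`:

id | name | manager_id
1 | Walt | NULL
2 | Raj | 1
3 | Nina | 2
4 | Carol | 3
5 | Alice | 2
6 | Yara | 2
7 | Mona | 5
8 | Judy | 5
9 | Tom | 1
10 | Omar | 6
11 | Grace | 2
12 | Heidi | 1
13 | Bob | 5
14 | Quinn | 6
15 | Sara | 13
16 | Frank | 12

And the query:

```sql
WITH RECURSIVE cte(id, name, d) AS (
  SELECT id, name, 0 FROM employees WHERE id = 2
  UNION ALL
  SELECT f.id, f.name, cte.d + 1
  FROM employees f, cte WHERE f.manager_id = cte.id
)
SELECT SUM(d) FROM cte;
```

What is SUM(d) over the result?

Base: id=2 (Raj) at d 0.
Iteration 1: rows with manager_id in {2} -> Nina (id 3, d 1), Alice (id 5, d 1), Yara (id 6, d 1), Grace (id 11, d 1).
Iteration 2: rows with manager_id in {3,5,6,11} -> Carol (id 4, d 2), Mona (id 7, d 2), Judy (id 8, d 2), Omar (id 10, d 2), Bob (id 13, d 2), Quinn (id 14, d 2).
Iteration 3: rows with manager_id in {4,7,8,10,13,14} -> Sara (id 15, d 3).
Iteration 4: no rows with manager_id in {15}; recursion stops.
SUM(d) = 0 + 1 + 1 + 1 + 1 + 2 + 2 + 2 + 2 + 2 + 2 + 3 = 19.

19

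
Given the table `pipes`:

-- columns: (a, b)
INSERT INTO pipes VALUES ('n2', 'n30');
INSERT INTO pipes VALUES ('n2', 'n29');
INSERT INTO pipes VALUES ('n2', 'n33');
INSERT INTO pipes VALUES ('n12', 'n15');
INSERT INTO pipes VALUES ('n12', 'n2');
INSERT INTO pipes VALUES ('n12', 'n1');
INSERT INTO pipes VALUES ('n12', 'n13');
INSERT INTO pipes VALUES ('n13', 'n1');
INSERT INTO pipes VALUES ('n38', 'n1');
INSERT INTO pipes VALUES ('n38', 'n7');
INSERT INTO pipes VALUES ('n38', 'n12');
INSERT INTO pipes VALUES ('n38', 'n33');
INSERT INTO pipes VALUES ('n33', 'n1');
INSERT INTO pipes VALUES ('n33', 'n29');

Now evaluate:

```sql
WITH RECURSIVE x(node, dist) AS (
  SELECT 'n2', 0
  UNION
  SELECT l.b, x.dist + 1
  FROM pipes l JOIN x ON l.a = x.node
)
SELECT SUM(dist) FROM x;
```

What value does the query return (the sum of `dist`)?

7

Base: (n2, dist=0).
Iteration 1: edges from {n2} -> (n29, dist=1), (n30, dist=1), (n33, dist=1).
Iteration 2: edges from {n29,n30,n33} -> (n1, dist=2), (n29, dist=2).
Iteration 3: no outgoing edges from {n1,n29}; recursion stops.
SUM(dist) = 0 + 1 + 1 + 1 + 2 + 2 = 7.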